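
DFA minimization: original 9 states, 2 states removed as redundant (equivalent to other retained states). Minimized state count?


Original DFA: 9 states
Redundant states removed: 2
Minimized states = original - removed
= 9 - 2
= 7

7


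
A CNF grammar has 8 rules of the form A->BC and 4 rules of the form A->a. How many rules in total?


CNF allows two rule forms:
  A -> BC (binary): 8 rules
  A -> a (terminal): 4 rules
Total = 8 + 4 = 12

12


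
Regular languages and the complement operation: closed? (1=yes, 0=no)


Regular languages are closed under all standard operations:
- Union: Yes (product construction)
- Intersection: Yes (product construction)
- Complement: Yes (swap accept/reject)
- Concatenation: Yes (NFA construction)
Operation: complement -> Closed

1


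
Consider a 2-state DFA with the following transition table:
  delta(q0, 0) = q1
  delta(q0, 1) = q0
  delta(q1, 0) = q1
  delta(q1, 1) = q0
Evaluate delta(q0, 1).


Looking up transition function:
delta(q0, 1) in the table
Row: q0, Column: 1
Result: q0

q0


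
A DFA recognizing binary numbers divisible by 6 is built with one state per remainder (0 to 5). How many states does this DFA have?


Divisibility by 6 is tracked via the remainder mod 6: 0, 1, ..., 5
The construction assigns one state to each remainder
Number of remainders = 6

6


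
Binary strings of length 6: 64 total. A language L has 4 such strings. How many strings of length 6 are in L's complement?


Alphabet: {0,1}
String length: 6
Total strings of length 6 = 2^6 = 64
Strings in L = 4
Complement = total - |L|
= 64 - 4
= 60

60


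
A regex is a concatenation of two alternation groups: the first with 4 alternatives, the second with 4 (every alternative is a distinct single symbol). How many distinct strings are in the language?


First group: 4 alternatives
Second group: 4 alternatives
Concatenation: each choice from group 1 pairs with each from group 2
Total = 4 x 4 = 16

16


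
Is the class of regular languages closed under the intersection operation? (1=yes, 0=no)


Regular languages are closed under:
- Union (DFA product construction)
- Intersection (DFA product construction)
- Complement (swap accept/reject states)
- Concatenation (NFA construction)
- Kleene star (NFA construction)
intersection is in this list
Therefore: closed

1


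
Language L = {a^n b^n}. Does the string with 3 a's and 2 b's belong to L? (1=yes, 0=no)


Language requires equal numbers of a's and b's
PDA pushes for each 'a', pops for each 'b'
Number of a's = 3
Number of b's = 2
3 != 2 -> Reject

0


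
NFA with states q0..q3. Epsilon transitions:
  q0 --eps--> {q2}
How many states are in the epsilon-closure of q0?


Starting from q0
Initialize closure = {q0}
Follow epsilon from q0 -> add q2
Final closure: {q0, q2}
Size = 2

2


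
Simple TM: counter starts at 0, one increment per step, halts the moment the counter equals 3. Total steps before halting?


Counter starts at 0. Counting sequence:
  Step 1: counter = 1
  Step 2: counter = 2
  Step 3: counter = 3
Counter reached 3 -> halt
Total steps = 3

3


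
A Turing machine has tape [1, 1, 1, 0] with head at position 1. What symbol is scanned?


Tape: [1, 1, 1, 0]
Positions: 0 1 2 3
Values:    1 1 1 0
Head at position 1
tape[1] = 1

1


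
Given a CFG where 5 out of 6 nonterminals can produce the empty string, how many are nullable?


Nonterminals: {S, A, B, C, D, E}
A nonterminal is nullable if it can derive epsilon
Counting nullable nonterminals: 5
Total nullable = 5

5


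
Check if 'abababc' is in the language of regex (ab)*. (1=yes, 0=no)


Pattern: (ab)*
String: 'abababc'
Pattern requires: zero or more repetitions of 'ab'
Length 7 is odd -> cannot be (ab)* -> no match
Result: 0

0


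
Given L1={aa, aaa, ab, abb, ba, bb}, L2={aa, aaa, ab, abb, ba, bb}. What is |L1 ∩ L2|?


L1 = {aa, aaa, ab, abb, ba, bb}
L2 = {aa, aaa, ab, abb, ba, bb}
Checking each string in L1 against L2:
  'aa': in L2? Yes
  'aaa': in L2? Yes
  'ab': in L2? Yes
  'abb': in L2? Yes
  'ba': in L2? Yes
  'bb': in L2? Yes
Intersection = {aa, aaa, ab, abb, ba, bb}
|L1 ∩ L2| = 6

6


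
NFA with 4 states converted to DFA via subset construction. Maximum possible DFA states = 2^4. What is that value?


NFA has 4 states
Subset construction: each DFA state = subset of NFA states
Maximum subsets = 2^4
2^4 = 16

16


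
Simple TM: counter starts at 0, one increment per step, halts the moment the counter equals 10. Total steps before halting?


Counter starts at 0. Counting sequence:
  Step 1: counter = 1
  Step 2: counter = 2
  Step 3: counter = 3
  Step 4: counter = 4
  Step 5: counter = 5
  Step 6: counter = 6
  ...
  Step 10: counter = 10
Counter reached 10 -> halt
Total steps = 10

10


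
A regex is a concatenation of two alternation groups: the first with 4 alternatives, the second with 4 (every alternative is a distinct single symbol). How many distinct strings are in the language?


First group: 4 alternatives
Second group: 4 alternatives
Concatenation: each choice from group 1 pairs with each from group 2
Total = 4 x 4 = 16

16


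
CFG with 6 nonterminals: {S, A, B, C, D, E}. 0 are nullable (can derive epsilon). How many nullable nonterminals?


Nonterminals: {S, A, B, C, D, E}
A nonterminal is nullable if it can derive epsilon
Counting nullable nonterminals: 0
Total nullable = 0

0


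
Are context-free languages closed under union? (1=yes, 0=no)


CFL closure properties:
  Closed under: union, concatenation, Kleene star
  NOT closed under: intersection, complement
Operation 'union' is in closed list -> Yes (closed)

1


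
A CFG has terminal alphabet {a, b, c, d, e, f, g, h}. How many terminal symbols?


Terminal symbols: a, b, c, d, e, f, g, h
Counting each: a (#1), b (#2), c (#3), d (#4), e (#5), f (#6), g (#7), h (#8)
Total = 8

8


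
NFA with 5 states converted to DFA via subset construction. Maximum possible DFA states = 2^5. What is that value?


NFA has 5 states
Subset construction: each DFA state = subset of NFA states
Maximum subsets = 2^5
2^5 = 32

32


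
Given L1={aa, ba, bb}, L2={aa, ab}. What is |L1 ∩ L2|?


L1 = {aa, ba, bb}
L2 = {aa, ab}
Checking each string in L1 against L2:
  'aa': in L2? Yes
  'ba': in L2? No
  'bb': in L2? No
Intersection = {aa}
|L1 ∩ L2| = 1

1


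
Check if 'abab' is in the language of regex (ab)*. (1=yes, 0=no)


Pattern: (ab)*
String: 'abab'
Pattern requires: zero or more repetitions of 'ab'
Pairs: ['ab', 'ab']
All pairs are 'ab'? Yes
Result: 1

1


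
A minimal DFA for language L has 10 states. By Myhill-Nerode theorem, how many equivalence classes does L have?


Myhill-Nerode theorem:
Number of equivalence classes = number of states in minimal DFA
Minimal DFA states = 10
Therefore equivalence classes = 10

10


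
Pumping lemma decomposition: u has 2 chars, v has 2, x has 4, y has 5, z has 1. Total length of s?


|s| = |u| + |v| + |x| + |y| + |z|
= 2 + 2 + 4 + 5 + 1
= 4 + 4 + 6
= 8 + 6
= 14

14


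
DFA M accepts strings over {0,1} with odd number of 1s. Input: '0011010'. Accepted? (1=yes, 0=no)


DFA has 2 states: q_even (start, accept=no) and q_odd
Processing string '0011010' character by character:
  Position 0: read '0', 1-count=0 -> q_even (no change)
  Position 1: read '0', 1-count=0 -> q_even (no change)
  Position 2: read '1', 1-count=1 -> q_odd
  Position 3: read '1', 1-count=2 -> q_even
  Position 4: read '0', 1-count=2 -> q_even (no change)
  Position 5: read '1', 1-count=3 -> q_odd
  Position 6: read '0', 1-count=3 -> q_odd (no change)
Final state: q_odd, total 1s = 3 (odd); the DFA requires an odd count -> accept

1


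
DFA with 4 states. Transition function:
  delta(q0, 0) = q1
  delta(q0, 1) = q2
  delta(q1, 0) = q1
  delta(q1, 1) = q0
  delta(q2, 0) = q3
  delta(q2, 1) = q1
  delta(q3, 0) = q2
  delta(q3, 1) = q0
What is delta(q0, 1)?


Looking up transition function:
delta(q0, 1) in the table
Row: q0, Column: 1
Result: q2

q2


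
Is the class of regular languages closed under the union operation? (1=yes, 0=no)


Regular languages are closed under:
- Union (DFA product construction)
- Intersection (DFA product construction)
- Complement (swap accept/reject states)
- Concatenation (NFA construction)
- Kleene star (NFA construction)
union is in this list
Therefore: closed

1


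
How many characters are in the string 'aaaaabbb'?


String: 'aaaaabbb'
Counting characters:
  'a' appears 5 time(s)
  'b' appears 3 time(s)
Total length = 5 + 3 = 8

8


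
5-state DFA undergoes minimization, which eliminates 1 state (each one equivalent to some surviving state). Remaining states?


Original DFA: 5 states
Redundant states removed: 1
Minimized states = original - removed
= 5 - 1
= 4

4


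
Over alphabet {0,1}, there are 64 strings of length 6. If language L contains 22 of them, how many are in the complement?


Alphabet: {0,1}
String length: 6
Total strings of length 6 = 2^6 = 64
Strings in L = 22
Complement = total - |L|
= 64 - 22
= 42

42


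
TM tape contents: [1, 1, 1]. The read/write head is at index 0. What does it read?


Tape: [1, 1, 1]
Positions: 0 1 2
Values:    1 1 1
Head at position 0
tape[0] = 1

1


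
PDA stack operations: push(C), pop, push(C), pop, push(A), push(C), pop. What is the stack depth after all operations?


Tracing stack operations:
  push(C) -> stack = [C], depth=1
  pop -> removed C, stack = [], depth=0
  push(C) -> stack = [C], depth=1
  pop -> removed C, stack = [], depth=0
  push(A) -> stack = [A], depth=1
  push(C) -> stack = [A,C], depth=2
  pop -> removed C, stack = [A], depth=1
Final depth = 1

1


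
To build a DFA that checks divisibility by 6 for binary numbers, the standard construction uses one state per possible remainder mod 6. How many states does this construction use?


Divisibility by 6 is tracked via the remainder mod 6: 0, 1, ..., 5
The construction assigns one state to each remainder
Number of remainders = 6

6


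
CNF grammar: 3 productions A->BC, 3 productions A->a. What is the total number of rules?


CNF allows two rule forms:
  A -> BC (binary): 3 rules
  A -> a (terminal): 3 rules
Total = 3 + 3 = 6

6


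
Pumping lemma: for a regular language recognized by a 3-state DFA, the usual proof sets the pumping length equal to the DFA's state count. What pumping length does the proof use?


Pumping lemma for regular languages (standard proof):
Take p = |Q|, the number of DFA states.
Any string of length >= |Q| passes through |Q|+1 states while reading its first |Q| symbols,
so by pigeonhole some state repeats, giving the loop that can be pumped.
Here |Q| = 3
Therefore the proof uses p = 3

3


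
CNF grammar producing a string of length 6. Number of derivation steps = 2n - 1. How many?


Chomsky Normal Form derivation:
String length n = 6
Each step either:
  - Splits a nonterminal into two (n-1 such steps)
  - Converts a nonterminal to terminal (n such steps)
Total = (n-1) + n = 2n - 1
= 2(6) - 1
= 12 - 1
= 11

11


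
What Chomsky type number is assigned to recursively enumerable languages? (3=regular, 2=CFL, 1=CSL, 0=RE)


Chomsky hierarchy levels:
  Type 3: Regular (DFA/NFA/regex)
  Type 2: Context-free (PDA)
  Type 1: Context-sensitive
  Type 0: Recursively enumerable (TM)
'recursively enumerable' corresponds to Type 0

0


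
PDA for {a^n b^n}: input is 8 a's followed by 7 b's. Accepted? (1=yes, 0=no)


Language requires equal numbers of a's and b's
PDA pushes for each 'a', pops for each 'b'
Number of a's = 8
Number of b's = 7
8 != 7 -> Reject

0


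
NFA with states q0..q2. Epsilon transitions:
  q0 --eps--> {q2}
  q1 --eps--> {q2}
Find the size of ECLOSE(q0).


Starting from q0
Initialize closure = {q0}
Follow epsilon from q0 -> add q2
Final closure: {q0, q2}
Size = 2

2


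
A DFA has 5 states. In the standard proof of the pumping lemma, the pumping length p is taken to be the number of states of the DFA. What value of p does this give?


Pumping lemma for regular languages (standard proof):
Take p = |Q|, the number of DFA states.
Any string of length >= |Q| passes through |Q|+1 states while reading its first |Q| symbols,
so by pigeonhole some state repeats, giving the loop that can be pumped.
Here |Q| = 5
Therefore the proof uses p = 5

5


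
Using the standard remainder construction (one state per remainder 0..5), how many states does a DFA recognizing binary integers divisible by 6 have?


Divisibility by 6 is tracked via the remainder mod 6: 0, 1, ..., 5
The construction assigns one state to each remainder
Number of remainders = 6

6


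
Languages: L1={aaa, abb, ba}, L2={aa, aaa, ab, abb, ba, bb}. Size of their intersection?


L1 = {aaa, abb, ba}
L2 = {aa, aaa, ab, abb, ba, bb}
Checking each string in L1 against L2:
  'aaa': in L2? Yes
  'abb': in L2? Yes
  'ba': in L2? Yes
Intersection = {aaa, abb, ba}
|L1 ∩ L2| = 3

3


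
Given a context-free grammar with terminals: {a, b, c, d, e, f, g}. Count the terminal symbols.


Terminal symbols: a, b, c, d, e, f, g
Counting each: a (#1), b (#2), c (#3), d (#4), e (#5), f (#6), g (#7)
Total = 7

7


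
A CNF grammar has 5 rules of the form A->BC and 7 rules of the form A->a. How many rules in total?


CNF allows two rule forms:
  A -> BC (binary): 5 rules
  A -> a (terminal): 7 rules
Total = 5 + 7 = 12

12


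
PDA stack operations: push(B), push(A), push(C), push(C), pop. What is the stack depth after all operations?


Tracing stack operations:
  push(B) -> stack = [B], depth=1
  push(A) -> stack = [B,A], depth=2
  push(C) -> stack = [B,A,C], depth=3
  push(C) -> stack = [B,A,C,C], depth=4
  pop -> removed C, stack = [B,A,C], depth=3
Final depth = 3

3


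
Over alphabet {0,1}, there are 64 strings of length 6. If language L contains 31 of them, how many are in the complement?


Alphabet: {0,1}
String length: 6
Total strings of length 6 = 2^6 = 64
Strings in L = 31
Complement = total - |L|
= 64 - 31
= 33

33


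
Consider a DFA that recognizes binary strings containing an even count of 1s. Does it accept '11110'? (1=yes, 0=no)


DFA has 2 states: q_even (start, accept=yes) and q_odd
Processing string '11110' character by character:
  Position 0: read '1', 1-count=1 -> q_odd
  Position 1: read '1', 1-count=2 -> q_even
  Position 2: read '1', 1-count=3 -> q_odd
  Position 3: read '1', 1-count=4 -> q_even
  Position 4: read '0', 1-count=4 -> q_even (no change)
Final state: q_even, total 1s = 4 (even); the DFA requires an even count -> accept

1


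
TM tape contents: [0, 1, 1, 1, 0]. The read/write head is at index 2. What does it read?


Tape: [0, 1, 1, 1, 0]
Positions: 0 1 2 3 4
Values:    0 1 1 1 0
Head at position 2
tape[2] = 1

1


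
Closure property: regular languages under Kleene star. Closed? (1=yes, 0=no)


Regular languages are closed under:
- Union (DFA product construction)
- Intersection (DFA product construction)
- Complement (swap accept/reject states)
- Concatenation (NFA construction)
- Kleene star (NFA construction)
Kleene star is in this list
Therefore: closed

1


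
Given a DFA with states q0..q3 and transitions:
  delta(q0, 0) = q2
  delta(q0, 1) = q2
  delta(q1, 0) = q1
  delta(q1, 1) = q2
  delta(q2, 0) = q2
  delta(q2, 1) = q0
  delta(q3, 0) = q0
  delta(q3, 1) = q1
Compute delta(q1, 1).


Looking up transition function:
delta(q1, 1) in the table
Row: q1, Column: 1
Result: q2

q2


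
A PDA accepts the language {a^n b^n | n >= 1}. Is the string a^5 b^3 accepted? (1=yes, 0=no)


Language requires equal numbers of a's and b's
PDA pushes for each 'a', pops for each 'b'
Number of a's = 5
Number of b's = 3
5 != 3 -> Reject

0


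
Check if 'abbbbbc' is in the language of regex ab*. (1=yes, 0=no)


Pattern: ab*
String: 'abbbbbc'
Pattern requires: exactly one 'a' followed by zero or more 'b's
First char is 'a' -> OK
Rest 'bbbbbc': all b's? No
Result: 0

0


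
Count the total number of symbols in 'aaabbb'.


String: 'aaabbb'
Counting characters:
  'a' appears 3 time(s)
  'b' appears 3 time(s)
Total length = 3 + 3 = 6

6


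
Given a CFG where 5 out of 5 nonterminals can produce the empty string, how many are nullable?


Nonterminals: {S, A, B, C, D}
A nonterminal is nullable if it can derive epsilon
Counting nullable nonterminals: 5
Total nullable = 5

5


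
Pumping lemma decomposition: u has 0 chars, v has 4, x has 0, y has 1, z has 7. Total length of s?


|s| = |u| + |v| + |x| + |y| + |z|
= 0 + 4 + 0 + 1 + 7
= 4 + 0 + 8
= 4 + 8
= 12

12


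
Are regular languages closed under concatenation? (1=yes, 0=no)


Regular languages are closed under all standard operations:
- Union: Yes (product construction)
- Intersection: Yes (product construction)
- Complement: Yes (swap accept/reject)
- Concatenation: Yes (NFA construction)
Operation: concatenation -> Closed

1


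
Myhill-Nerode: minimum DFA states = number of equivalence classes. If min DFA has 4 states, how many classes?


Myhill-Nerode theorem:
Number of equivalence classes = number of states in minimal DFA
Minimal DFA states = 4
Therefore equivalence classes = 4

4


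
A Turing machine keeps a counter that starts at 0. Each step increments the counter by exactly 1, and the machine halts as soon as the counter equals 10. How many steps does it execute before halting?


Counter starts at 0. Counting sequence:
  Step 1: counter = 1
  Step 2: counter = 2
  Step 3: counter = 3
  Step 4: counter = 4
  Step 5: counter = 5
  Step 6: counter = 6
  ...
  Step 10: counter = 10
Counter reached 10 -> halt
Total steps = 10

10


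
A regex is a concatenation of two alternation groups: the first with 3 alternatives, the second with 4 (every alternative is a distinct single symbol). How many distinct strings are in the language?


First group: 3 alternatives
Second group: 4 alternatives
Concatenation: each choice from group 1 pairs with each from group 2
Total = 3 x 4 = 12

12


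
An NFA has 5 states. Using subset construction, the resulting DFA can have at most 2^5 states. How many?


NFA has 5 states
Subset construction: each DFA state = subset of NFA states
Maximum subsets = 2^5
2^5 = 32

32


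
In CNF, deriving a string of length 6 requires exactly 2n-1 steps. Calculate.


Chomsky Normal Form derivation:
String length n = 6
Each step either:
  - Splits a nonterminal into two (n-1 such steps)
  - Converts a nonterminal to terminal (n such steps)
Total = (n-1) + n = 2n - 1
= 2(6) - 1
= 12 - 1
= 11

11


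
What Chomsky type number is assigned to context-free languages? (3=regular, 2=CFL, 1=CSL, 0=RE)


Chomsky hierarchy levels:
  Type 3: Regular (DFA/NFA/regex)
  Type 2: Context-free (PDA)
  Type 1: Context-sensitive
  Type 0: Recursively enumerable (TM)
'context-free' corresponds to Type 2

2


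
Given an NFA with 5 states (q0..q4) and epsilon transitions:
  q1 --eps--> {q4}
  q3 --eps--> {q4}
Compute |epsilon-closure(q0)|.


Starting from q0
Initialize closure = {q0}
q0 has no outgoing epsilon transitions -> nothing to add
Final closure: {q0}
Size = 1

1


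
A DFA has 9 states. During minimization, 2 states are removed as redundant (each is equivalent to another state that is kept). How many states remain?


Original DFA: 9 states
Redundant states removed: 2
Minimized states = original - removed
= 9 - 2
= 7

7


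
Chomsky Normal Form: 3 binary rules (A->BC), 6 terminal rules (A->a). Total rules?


CNF allows two rule forms:
  A -> BC (binary): 3 rules
  A -> a (terminal): 6 rules
Total = 3 + 6 = 9

9


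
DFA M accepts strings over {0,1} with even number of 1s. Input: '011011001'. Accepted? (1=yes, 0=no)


DFA has 2 states: q_even (start, accept=yes) and q_odd
Processing string '011011001' character by character:
  Position 0: read '0', 1-count=0 -> q_even (no change)
  Position 1: read '1', 1-count=1 -> q_odd
  Position 2: read '1', 1-count=2 -> q_even
  Position 3: read '0', 1-count=2 -> q_even (no change)
  Position 4: read '1', 1-count=3 -> q_odd
  Position 5: read '1', 1-count=4 -> q_even
  Position 6: read '0', 1-count=4 -> q_even (no change)
  Position 7: read '0', 1-count=4 -> q_even (no change)
  Position 8: read '1', 1-count=5 -> q_odd
Final state: q_odd, total 1s = 5 (odd); the DFA requires an even count -> reject

0


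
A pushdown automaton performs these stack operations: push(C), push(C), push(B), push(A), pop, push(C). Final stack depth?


Tracing stack operations:
  push(C) -> stack = [C], depth=1
  push(C) -> stack = [C,C], depth=2
  push(B) -> stack = [C,C,B], depth=3
  push(A) -> stack = [C,C,B,A], depth=4
  pop -> removed A, stack = [C,C,B], depth=3
  push(C) -> stack = [C,C,B,C], depth=4
Final depth = 4

4


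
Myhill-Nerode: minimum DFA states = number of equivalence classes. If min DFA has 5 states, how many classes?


Myhill-Nerode theorem:
Number of equivalence classes = number of states in minimal DFA
Minimal DFA states = 5
Therefore equivalence classes = 5

5


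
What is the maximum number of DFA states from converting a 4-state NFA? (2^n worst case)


NFA has 4 states
Subset construction: each DFA state = subset of NFA states
Maximum subsets = 2^4
2^4 = 16

16


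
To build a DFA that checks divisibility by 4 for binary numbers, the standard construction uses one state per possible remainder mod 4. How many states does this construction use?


Divisibility by 4 is tracked via the remainder mod 4: 0, 1, ..., 3
The construction assigns one state to each remainder
Number of remainders = 4

4


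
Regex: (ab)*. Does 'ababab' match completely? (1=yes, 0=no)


Pattern: (ab)*
String: 'ababab'
Pattern requires: zero or more repetitions of 'ab'
Pairs: ['ab', 'ab', 'ab']
All pairs are 'ab'? Yes
Result: 1

1


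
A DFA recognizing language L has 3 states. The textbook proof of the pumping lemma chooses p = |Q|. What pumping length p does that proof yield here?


Pumping lemma for regular languages (standard proof):
Take p = |Q|, the number of DFA states.
Any string of length >= |Q| passes through |Q|+1 states while reading its first |Q| symbols,
so by pigeonhole some state repeats, giving the loop that can be pumped.
Here |Q| = 3
Therefore the proof uses p = 3

3


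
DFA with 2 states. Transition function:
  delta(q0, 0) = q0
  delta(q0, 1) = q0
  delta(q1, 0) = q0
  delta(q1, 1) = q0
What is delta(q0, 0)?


Looking up transition function:
delta(q0, 0) in the table
Row: q0, Column: 0
Result: q0

q0


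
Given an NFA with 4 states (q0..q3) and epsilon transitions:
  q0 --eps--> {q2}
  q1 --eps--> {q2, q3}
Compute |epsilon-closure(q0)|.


Starting from q0
Initialize closure = {q0}
Follow epsilon from q0 -> add q2
Final closure: {q0, q2}
Size = 2

2


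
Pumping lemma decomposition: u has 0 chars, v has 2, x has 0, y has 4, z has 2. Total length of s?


|s| = |u| + |v| + |x| + |y| + |z|
= 0 + 2 + 0 + 4 + 2
= 2 + 0 + 6
= 2 + 6
= 8

8


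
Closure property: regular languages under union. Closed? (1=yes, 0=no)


Regular languages are closed under:
- Union (DFA product construction)
- Intersection (DFA product construction)
- Complement (swap accept/reject states)
- Concatenation (NFA construction)
- Kleene star (NFA construction)
union is in this list
Therefore: closed

1


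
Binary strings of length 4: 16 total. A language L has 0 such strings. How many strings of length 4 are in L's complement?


Alphabet: {0,1}
String length: 4
Total strings of length 4 = 2^4 = 16
Strings in L = 0
Complement = total - |L|
= 16 - 0
= 16

16


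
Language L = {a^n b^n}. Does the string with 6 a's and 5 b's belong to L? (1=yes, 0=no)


Language requires equal numbers of a's and b's
PDA pushes for each 'a', pops for each 'b'
Number of a's = 6
Number of b's = 5
6 != 5 -> Reject

0


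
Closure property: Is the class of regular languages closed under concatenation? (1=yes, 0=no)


Regular languages are closed under all standard operations:
- Union: Yes (product construction)
- Intersection: Yes (product construction)
- Complement: Yes (swap accept/reject)
- Concatenation: Yes (NFA construction)
Operation: concatenation -> Closed

1


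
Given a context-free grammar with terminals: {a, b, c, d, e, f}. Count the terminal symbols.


Terminal symbols: a, b, c, d, e, f
Counting each: a (#1), b (#2), c (#3), d (#4), e (#5), f (#6)
Total = 6

6


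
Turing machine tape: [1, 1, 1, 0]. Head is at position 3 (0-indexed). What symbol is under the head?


Tape: [1, 1, 1, 0]
Positions: 0 1 2 3
Values:    1 1 1 0
Head at position 3
tape[3] = 0

0


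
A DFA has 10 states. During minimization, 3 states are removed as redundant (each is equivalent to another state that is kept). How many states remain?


Original DFA: 10 states
Redundant states removed: 3
Minimized states = original - removed
= 10 - 3
= 7

7


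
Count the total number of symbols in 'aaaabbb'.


String: 'aaaabbb'
Counting characters:
  'a' appears 4 time(s)
  'b' appears 3 time(s)
Total length = 4 + 3 = 7

7


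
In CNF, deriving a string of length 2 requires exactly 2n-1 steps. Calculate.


Chomsky Normal Form derivation:
String length n = 2
Each step either:
  - Splits a nonterminal into two (n-1 such steps)
  - Converts a nonterminal to terminal (n such steps)
Total = (n-1) + n = 2n - 1
= 2(2) - 1
= 4 - 1
= 3

3


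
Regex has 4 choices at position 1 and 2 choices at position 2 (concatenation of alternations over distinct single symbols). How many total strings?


First group: 4 alternatives
Second group: 2 alternatives
Concatenation: each choice from group 1 pairs with each from group 2
Total = 4 x 2 = 8

8


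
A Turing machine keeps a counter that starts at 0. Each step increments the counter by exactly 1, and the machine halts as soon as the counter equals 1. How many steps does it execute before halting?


Counter starts at 0. Counting sequence:
  Step 1: counter = 1
Counter reached 1 -> halt
Total steps = 1

1


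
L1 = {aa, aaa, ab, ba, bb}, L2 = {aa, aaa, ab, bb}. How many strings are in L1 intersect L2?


L1 = {aa, aaa, ab, ba, bb}
L2 = {aa, aaa, ab, bb}
Checking each string in L1 against L2:
  'aa': in L2? Yes
  'aaa': in L2? Yes
  'ab': in L2? Yes
  'ba': in L2? No
  'bb': in L2? Yes
Intersection = {aa, aaa, ab, bb}
|L1 ∩ L2| = 4

4


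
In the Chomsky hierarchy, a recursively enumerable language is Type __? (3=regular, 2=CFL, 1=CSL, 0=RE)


Chomsky hierarchy levels:
  Type 3: Regular (DFA/NFA/regex)
  Type 2: Context-free (PDA)
  Type 1: Context-sensitive
  Type 0: Recursively enumerable (TM)
'recursively enumerable' corresponds to Type 0

0


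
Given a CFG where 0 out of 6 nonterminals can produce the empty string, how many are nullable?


Nonterminals: {S, A, B, C, D, E}
A nonterminal is nullable if it can derive epsilon
Counting nullable nonterminals: 0
Total nullable = 0

0


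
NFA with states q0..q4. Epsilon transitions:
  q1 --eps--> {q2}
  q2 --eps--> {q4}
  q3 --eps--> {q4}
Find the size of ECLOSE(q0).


Starting from q0
Initialize closure = {q0}
q0 has no outgoing epsilon transitions -> nothing to add
Final closure: {q0}
Size = 1

1


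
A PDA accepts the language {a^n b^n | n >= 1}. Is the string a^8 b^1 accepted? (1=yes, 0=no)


Language requires equal numbers of a's and b's
PDA pushes for each 'a', pops for each 'b'
Number of a's = 8
Number of b's = 1
8 != 1 -> Reject

0


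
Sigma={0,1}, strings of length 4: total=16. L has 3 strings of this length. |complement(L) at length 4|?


Alphabet: {0,1}
String length: 4
Total strings of length 4 = 2^4 = 16
Strings in L = 3
Complement = total - |L|
= 16 - 3
= 13

13


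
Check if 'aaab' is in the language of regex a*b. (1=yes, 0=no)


Pattern: a*b
String: 'aaab'
Pattern requires: zero or more 'a's followed by exactly one 'b'
Found 3 leading 'a's
Remaining: 'b'
Remaining is exactly 'b' -> match
Result: 1

1


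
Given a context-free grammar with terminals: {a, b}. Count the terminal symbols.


Terminal symbols: a, b
Counting each: a (#1), b (#2)
Total = 2

2


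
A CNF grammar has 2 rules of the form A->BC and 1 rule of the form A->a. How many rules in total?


CNF allows two rule forms:
  A -> BC (binary): 2 rules
  A -> a (terminal): 1 rule
Total = 2 + 1 = 3

3


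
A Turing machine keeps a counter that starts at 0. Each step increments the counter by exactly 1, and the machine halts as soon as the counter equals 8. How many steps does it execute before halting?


Counter starts at 0. Counting sequence:
  Step 1: counter = 1
  Step 2: counter = 2
  Step 3: counter = 3
  Step 4: counter = 4
  Step 5: counter = 5
  Step 6: counter = 6
  Step 7: counter = 7
  Step 8: counter = 8
Counter reached 8 -> halt
Total steps = 8

8


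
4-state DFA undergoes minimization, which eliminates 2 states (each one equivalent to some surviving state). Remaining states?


Original DFA: 4 states
Redundant states removed: 2
Minimized states = original - removed
= 4 - 2
= 2

2


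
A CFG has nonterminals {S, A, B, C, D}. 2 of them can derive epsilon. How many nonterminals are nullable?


Nonterminals: {S, A, B, C, D}
A nonterminal is nullable if it can derive epsilon
Counting nullable nonterminals: 2
Total nullable = 2

2


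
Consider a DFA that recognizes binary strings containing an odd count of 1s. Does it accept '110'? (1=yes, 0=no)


DFA has 2 states: q_even (start, accept=no) and q_odd
Processing string '110' character by character:
  Position 0: read '1', 1-count=1 -> q_odd
  Position 1: read '1', 1-count=2 -> q_even
  Position 2: read '0', 1-count=2 -> q_even (no change)
Final state: q_even, total 1s = 2 (even); the DFA requires an odd count -> reject

0


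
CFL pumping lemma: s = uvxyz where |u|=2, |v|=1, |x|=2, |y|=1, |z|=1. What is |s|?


|s| = |u| + |v| + |x| + |y| + |z|
= 2 + 1 + 2 + 1 + 1
= 3 + 2 + 2
= 5 + 2
= 7

7


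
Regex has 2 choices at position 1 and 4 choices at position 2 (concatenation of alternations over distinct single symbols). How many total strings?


First group: 2 alternatives
Second group: 4 alternatives
Concatenation: each choice from group 1 pairs with each from group 2
Total = 2 x 4 = 8

8


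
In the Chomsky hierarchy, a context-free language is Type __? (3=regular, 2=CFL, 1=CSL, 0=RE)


Chomsky hierarchy levels:
  Type 3: Regular (DFA/NFA/regex)
  Type 2: Context-free (PDA)
  Type 1: Context-sensitive
  Type 0: Recursively enumerable (TM)
'context-free' corresponds to Type 2

2


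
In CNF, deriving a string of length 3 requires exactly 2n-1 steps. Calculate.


Chomsky Normal Form derivation:
String length n = 3
Each step either:
  - Splits a nonterminal into two (n-1 such steps)
  - Converts a nonterminal to terminal (n such steps)
Total = (n-1) + n = 2n - 1
= 2(3) - 1
= 6 - 1
= 5

5


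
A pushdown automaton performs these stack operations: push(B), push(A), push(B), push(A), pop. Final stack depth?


Tracing stack operations:
  push(B) -> stack = [B], depth=1
  push(A) -> stack = [B,A], depth=2
  push(B) -> stack = [B,A,B], depth=3
  push(A) -> stack = [B,A,B,A], depth=4
  pop -> removed A, stack = [B,A,B], depth=3
Final depth = 3

3


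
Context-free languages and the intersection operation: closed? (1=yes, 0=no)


CFL closure properties:
  Closed under: union, concatenation, Kleene star
  NOT closed under: intersection, complement
Operation 'intersection' is in not-closed list -> No (not closed)

0


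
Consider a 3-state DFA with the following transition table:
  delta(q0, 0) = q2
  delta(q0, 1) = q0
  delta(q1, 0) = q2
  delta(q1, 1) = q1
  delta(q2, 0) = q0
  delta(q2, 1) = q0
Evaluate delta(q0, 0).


Looking up transition function:
delta(q0, 0) in the table
Row: q0, Column: 0
Result: q2

q2


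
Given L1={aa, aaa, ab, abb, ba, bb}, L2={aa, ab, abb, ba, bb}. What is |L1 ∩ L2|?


L1 = {aa, aaa, ab, abb, ba, bb}
L2 = {aa, ab, abb, ba, bb}
Checking each string in L1 against L2:
  'aa': in L2? Yes
  'aaa': in L2? No
  'ab': in L2? Yes
  'abb': in L2? Yes
  'ba': in L2? Yes
  'bb': in L2? Yes
Intersection = {aa, ab, abb, ba, bb}
|L1 ∩ L2| = 5

5


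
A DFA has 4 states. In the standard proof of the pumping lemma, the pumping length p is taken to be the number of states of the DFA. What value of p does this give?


Pumping lemma for regular languages (standard proof):
Take p = |Q|, the number of DFA states.
Any string of length >= |Q| passes through |Q|+1 states while reading its first |Q| symbols,
so by pigeonhole some state repeats, giving the loop that can be pumped.
Here |Q| = 4
Therefore the proof uses p = 4

4


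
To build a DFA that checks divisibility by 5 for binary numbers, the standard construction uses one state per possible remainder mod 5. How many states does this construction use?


Divisibility by 5 is tracked via the remainder mod 5: 0, 1, ..., 4
The construction assigns one state to each remainder
Number of remainders = 5

5


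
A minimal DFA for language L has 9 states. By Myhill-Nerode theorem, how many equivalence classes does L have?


Myhill-Nerode theorem:
Number of equivalence classes = number of states in minimal DFA
Minimal DFA states = 9
Therefore equivalence classes = 9

9


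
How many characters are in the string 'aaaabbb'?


String: 'aaaabbb'
Counting characters:
  'a' appears 4 time(s)
  'b' appears 3 time(s)
Total length = 4 + 3 = 7

7


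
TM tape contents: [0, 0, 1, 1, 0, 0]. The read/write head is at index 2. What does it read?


Tape: [0, 0, 1, 1, 0, 0]
Positions: 0 1 2 3 4 5
Values:    0 0 1 1 0 0
Head at position 2
tape[2] = 1

1


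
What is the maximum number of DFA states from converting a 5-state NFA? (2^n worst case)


NFA has 5 states
Subset construction: each DFA state = subset of NFA states
Maximum subsets = 2^5
2^5 = 32

32


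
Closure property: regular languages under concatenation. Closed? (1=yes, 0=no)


Regular languages are closed under:
- Union (DFA product construction)
- Intersection (DFA product construction)
- Complement (swap accept/reject states)
- Concatenation (NFA construction)
- Kleene star (NFA construction)
concatenation is in this list
Therefore: closed

1


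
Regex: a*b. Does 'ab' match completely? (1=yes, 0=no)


Pattern: a*b
String: 'ab'
Pattern requires: zero or more 'a's followed by exactly one 'b'
Found 1 leading 'a's
Remaining: 'b'
Remaining is exactly 'b' -> match
Result: 1

1


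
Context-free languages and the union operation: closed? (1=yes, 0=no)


CFL closure properties:
  Closed under: union, concatenation, Kleene star
  NOT closed under: intersection, complement
Operation 'union' is in closed list -> Yes (closed)

1


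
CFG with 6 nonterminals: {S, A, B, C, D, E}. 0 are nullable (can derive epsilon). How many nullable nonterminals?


Nonterminals: {S, A, B, C, D, E}
A nonterminal is nullable if it can derive epsilon
Counting nullable nonterminals: 0
Total nullable = 0

0


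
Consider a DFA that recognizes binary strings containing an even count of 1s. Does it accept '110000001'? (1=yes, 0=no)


DFA has 2 states: q_even (start, accept=yes) and q_odd
Processing string '110000001' character by character:
  Position 0: read '1', 1-count=1 -> q_odd
  Position 1: read '1', 1-count=2 -> q_even
  Position 2: read '0', 1-count=2 -> q_even (no change)
  Position 3: read '0', 1-count=2 -> q_even (no change)
  Position 4: read '0', 1-count=2 -> q_even (no change)
  Position 5: read '0', 1-count=2 -> q_even (no change)
  Position 6: read '0', 1-count=2 -> q_even (no change)
  Position 7: read '0', 1-count=2 -> q_even (no change)
  Position 8: read '1', 1-count=3 -> q_odd
Final state: q_odd, total 1s = 3 (odd); the DFA requires an even count -> reject

0


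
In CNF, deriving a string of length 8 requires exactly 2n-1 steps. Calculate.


Chomsky Normal Form derivation:
String length n = 8
Each step either:
  - Splits a nonterminal into two (n-1 such steps)
  - Converts a nonterminal to terminal (n such steps)
Total = (n-1) + n = 2n - 1
= 2(8) - 1
= 16 - 1
= 15

15


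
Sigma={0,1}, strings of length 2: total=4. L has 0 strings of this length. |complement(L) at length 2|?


Alphabet: {0,1}
String length: 2
Total strings of length 2 = 2^2 = 4
Strings in L = 0
Complement = total - |L|
= 4 - 0
= 4

4


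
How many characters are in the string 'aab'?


String: 'aab'
Counting characters:
  'a' appears 2 time(s)
  'b' appears 1 time(s)
Total length = 2 + 1 = 3

3


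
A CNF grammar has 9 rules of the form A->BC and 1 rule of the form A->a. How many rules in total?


CNF allows two rule forms:
  A -> BC (binary): 9 rules
  A -> a (terminal): 1 rule
Total = 9 + 1 = 10

10


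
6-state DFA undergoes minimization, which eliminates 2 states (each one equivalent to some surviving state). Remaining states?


Original DFA: 6 states
Redundant states removed: 2
Minimized states = original - removed
= 6 - 2
= 4

4


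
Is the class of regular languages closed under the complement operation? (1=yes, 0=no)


Regular languages are closed under:
- Union (DFA product construction)
- Intersection (DFA product construction)
- Complement (swap accept/reject states)
- Concatenation (NFA construction)
- Kleene star (NFA construction)
complement is in this list
Therefore: closed

1


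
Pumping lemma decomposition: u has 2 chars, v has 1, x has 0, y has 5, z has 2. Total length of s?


|s| = |u| + |v| + |x| + |y| + |z|
= 2 + 1 + 0 + 5 + 2
= 3 + 0 + 7
= 3 + 7
= 10

10


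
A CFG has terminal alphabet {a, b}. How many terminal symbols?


Terminal symbols: a, b
Counting each: a (#1), b (#2)
Total = 2

2


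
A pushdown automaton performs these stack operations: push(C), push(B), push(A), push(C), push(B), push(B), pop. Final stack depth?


Tracing stack operations:
  push(C) -> stack = [C], depth=1
  push(B) -> stack = [C,B], depth=2
  push(A) -> stack = [C,B,A], depth=3
  push(C) -> stack = [C,B,A,C], depth=4
  push(B) -> stack = [C,B,A,C,B], depth=5
  push(B) -> stack = [C,B,A,C,B,B], depth=6
  pop -> removed B, stack = [C,B,A,C,B], depth=5
Final depth = 5

5


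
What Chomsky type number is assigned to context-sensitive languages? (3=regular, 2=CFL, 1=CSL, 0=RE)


Chomsky hierarchy levels:
  Type 3: Regular (DFA/NFA/regex)
  Type 2: Context-free (PDA)
  Type 1: Context-sensitive
  Type 0: Recursively enumerable (TM)
'context-sensitive' corresponds to Type 1

1


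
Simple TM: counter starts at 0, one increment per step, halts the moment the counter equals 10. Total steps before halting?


Counter starts at 0. Counting sequence:
  Step 1: counter = 1
  Step 2: counter = 2
  Step 3: counter = 3
  Step 4: counter = 4
  Step 5: counter = 5
  Step 6: counter = 6
  ...
  Step 10: counter = 10
Counter reached 10 -> halt
Total steps = 10

10


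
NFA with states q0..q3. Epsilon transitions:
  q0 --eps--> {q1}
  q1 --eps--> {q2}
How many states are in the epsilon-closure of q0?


Starting from q0
Initialize closure = {q0}
Follow epsilon from q0 -> add q1
Follow epsilon from q1 -> add q2
Final closure: {q0, q1, q2}
Size = 3

3


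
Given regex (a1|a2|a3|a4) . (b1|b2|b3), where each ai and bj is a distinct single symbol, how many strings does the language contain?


First group: 4 alternatives
Second group: 3 alternatives
Concatenation: each choice from group 1 pairs with each from group 2
Total = 4 x 3 = 12

12


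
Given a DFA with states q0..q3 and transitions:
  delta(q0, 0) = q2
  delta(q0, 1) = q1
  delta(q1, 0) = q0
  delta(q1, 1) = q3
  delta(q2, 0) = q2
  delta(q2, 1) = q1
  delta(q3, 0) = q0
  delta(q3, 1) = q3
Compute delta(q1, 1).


Looking up transition function:
delta(q1, 1) in the table
Row: q1, Column: 1
Result: q3

q3


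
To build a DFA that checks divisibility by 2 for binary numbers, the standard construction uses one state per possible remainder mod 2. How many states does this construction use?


Divisibility by 2 is tracked via the remainder mod 2: 0, 1, ..., 1
The construction assigns one state to each remainder
Number of remainders = 2

2
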